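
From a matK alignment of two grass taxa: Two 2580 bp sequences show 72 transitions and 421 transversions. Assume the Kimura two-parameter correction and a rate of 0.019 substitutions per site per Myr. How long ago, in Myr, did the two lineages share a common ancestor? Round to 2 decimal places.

P = 72/2580 ≈ 0.027907 and Q = 421/2580 ≈ 0.163178.
Under the Kimura two-parameter model, d = −½ ln(1 − 2P − Q) − ¼ ln(1 − 2Q).
1 − 2P − Q = 0.781008, giving −½ ln(0.781008) = 0.123585.
1 − 2Q = 0.673644, giving −¼ ln(0.673644) = 0.098763.
d = 0.123585 + 0.098763 = 0.222348.
Under a molecular clock d = 2μt, so t = d/(2μ) = 0.222348 / (2 × 0.019) = 5.85 Myr.

5.85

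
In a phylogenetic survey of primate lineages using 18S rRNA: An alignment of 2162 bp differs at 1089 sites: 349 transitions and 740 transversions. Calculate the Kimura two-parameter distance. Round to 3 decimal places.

P = 349/2162 ≈ 0.161425 and Q = 740/2162 ≈ 0.342276.
Under the Kimura two-parameter model, d = −½ ln(1 − 2P − Q) − ¼ ln(1 − 2Q).
1 − 2P − Q = 0.334874, giving −½ ln(0.334874) = 0.547000.
1 − 2Q = 0.315448, giving −¼ ln(0.315448) = 0.288440.
d = 0.547000 + 0.288440 = 0.835440.

0.835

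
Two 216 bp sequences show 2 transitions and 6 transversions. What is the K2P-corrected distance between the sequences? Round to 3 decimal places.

0.038

P = 2/216 ≈ 0.009259 and Q = 6/216 ≈ 0.027778.
Under the Kimura two-parameter model, d = −½ ln(1 − 2P − Q) − ¼ ln(1 − 2Q).
1 − 2P − Q = 0.953704, giving −½ ln(0.953704) = 0.023701.
1 − 2Q = 0.944444, giving −¼ ln(0.944444) = 0.014290.
d = 0.023701 + 0.014290 = 0.037991.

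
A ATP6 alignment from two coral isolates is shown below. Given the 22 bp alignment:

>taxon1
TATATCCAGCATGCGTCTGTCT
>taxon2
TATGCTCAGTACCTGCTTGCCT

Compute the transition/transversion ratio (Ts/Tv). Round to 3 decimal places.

9.000

Transitions are A↔G and C↔T; transversions are all other mismatches.
Transitions: 9. Transversions: 1.
R = 9/1 = 9.000.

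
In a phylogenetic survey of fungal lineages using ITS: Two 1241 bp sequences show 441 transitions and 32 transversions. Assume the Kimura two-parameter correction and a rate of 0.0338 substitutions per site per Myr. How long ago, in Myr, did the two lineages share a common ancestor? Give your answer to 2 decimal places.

P = 441/1241 ≈ 0.355359 and Q = 32/1241 ≈ 0.025786.
Under the Kimura two-parameter model, d = −½ ln(1 − 2P − Q) − ¼ ln(1 − 2Q).
1 − 2P − Q = 0.263496, giving −½ ln(0.263496) = 0.666859.
1 − 2Q = 0.948428, giving −¼ ln(0.948428) = 0.013237.
d = 0.666859 + 0.013237 = 0.680096.
Under a molecular clock d = 2μt, so t = d/(2μ) = 0.680096 / (2 × 0.0338) = 10.06 Myr.

10.06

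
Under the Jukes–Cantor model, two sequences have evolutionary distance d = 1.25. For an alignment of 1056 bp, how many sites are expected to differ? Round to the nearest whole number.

642

Invert JC69: p = (3/4)(1 − e^(−4d/3)) = 0.75 × (1 − e^(-1.666667)) = 0.75 × (1 − 0.188876) = 0.608343.
Expected differing sites = pL ≈ 0.608343 × 1056 = 642.410208 ≈ 642.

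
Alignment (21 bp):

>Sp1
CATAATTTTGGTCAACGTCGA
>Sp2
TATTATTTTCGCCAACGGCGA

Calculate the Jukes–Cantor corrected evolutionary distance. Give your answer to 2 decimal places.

0.29

The sequences differ at 5 of 21 sites (1, 4, 10, 12, 18), so p = 5/21 ≈ 0.238095.
d = −(3/4) ln(1 − 4p/3) = −0.75 ln(1 − 0.31746) = −0.75 ln(0.68254)
  = −0.75 × (-0.381934) = 0.286451 substitutions/site.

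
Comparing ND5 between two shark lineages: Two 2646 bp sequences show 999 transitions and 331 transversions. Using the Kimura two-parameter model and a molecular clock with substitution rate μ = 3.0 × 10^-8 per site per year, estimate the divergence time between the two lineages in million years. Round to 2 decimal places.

18.88

P = 999/2646 ≈ 0.377551 and Q = 331/2646 ≈ 0.125094.
Under the Kimura two-parameter model, d = −½ ln(1 − 2P − Q) − ¼ ln(1 − 2Q).
1 − 2P − Q = 0.119804, giving −½ ln(0.119804) = 1.060949.
1 − 2Q = 0.749812, giving −¼ ln(0.749812) = 0.071983.
d = 1.060949 + 0.071983 = 1.132932.
Under a molecular clock d = 2μt, so t = d/(2μ) = 1.132932 / (2 × 3.0 × 10^-8) = 18.88 million years.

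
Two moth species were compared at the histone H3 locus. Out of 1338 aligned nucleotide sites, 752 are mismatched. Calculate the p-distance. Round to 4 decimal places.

p = 752/1338 = 0.562032… ≈ 0.5620 (to 4 d.p.).

0.5620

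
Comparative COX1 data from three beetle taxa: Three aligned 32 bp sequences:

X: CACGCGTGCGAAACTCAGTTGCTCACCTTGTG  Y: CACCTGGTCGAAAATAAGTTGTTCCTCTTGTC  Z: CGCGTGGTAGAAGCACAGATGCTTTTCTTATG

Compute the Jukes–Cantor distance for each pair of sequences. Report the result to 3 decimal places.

d(X,Y) = 0.404, d(X,Z) = 0.520, d(Y,Z) = 0.585

X–Y: 10/32 sites differ → p = 0.3125, d = −0.75 ln(1 − 0.416667) = 0.404248 ≈ 0.404.
X–Z: 12/32 sites differ → p = 0.375, d = −0.75 ln(1 − 0.5) = 0.519860 ≈ 0.520.
Y–Z: 13/32 sites differ → p = 0.40625, d = −0.75 ln(1 − 0.541667) = 0.585119 ≈ 0.585.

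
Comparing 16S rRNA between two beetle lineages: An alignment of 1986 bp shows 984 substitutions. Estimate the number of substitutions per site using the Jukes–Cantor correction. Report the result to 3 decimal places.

p = 984/1986 ≈ 0.495468.
d = −(3/4) ln(1 − 4p/3) = −0.75 ln(1 − 0.660624) = −0.75 ln(0.339376)
  = −0.75 × (-1.080647) = 0.810485 substitutions/site.

0.810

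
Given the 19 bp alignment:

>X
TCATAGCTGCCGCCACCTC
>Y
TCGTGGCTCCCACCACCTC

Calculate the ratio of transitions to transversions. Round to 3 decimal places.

Transitions are A↔G and C↔T; transversions are all other mismatches.
Transitions: 3. Transversions: 1.
R = 3/1 = 3.000.

3.000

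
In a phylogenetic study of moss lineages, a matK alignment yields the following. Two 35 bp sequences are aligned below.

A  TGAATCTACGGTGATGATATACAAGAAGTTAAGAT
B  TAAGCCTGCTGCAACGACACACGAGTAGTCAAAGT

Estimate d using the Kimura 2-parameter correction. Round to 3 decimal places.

0.835

Of 35 sites, 13 differences are transitions and 2 are transversions, so P = 13/35 ≈ 0.371429 and Q = 2/35 ≈ 0.057143.
Under the Kimura two-parameter model, d = −½ ln(1 − 2P − Q) − ¼ ln(1 − 2Q).
1 − 2P − Q = 0.199999, giving −½ ln(0.199999) = 0.804721.
1 − 2Q = 0.885714, giving −¼ ln(0.885714) = 0.030340.
d = 0.804721 + 0.030340 = 0.835061.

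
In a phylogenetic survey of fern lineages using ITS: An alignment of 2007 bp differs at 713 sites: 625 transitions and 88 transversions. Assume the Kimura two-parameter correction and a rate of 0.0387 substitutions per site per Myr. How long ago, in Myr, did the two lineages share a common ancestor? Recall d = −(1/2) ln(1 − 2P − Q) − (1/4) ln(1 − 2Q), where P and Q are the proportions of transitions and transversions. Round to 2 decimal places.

P = 625/2007 ≈ 0.31141 and Q = 88/2007 ≈ 0.043847.
Under the Kimura two-parameter model, d = −½ ln(1 − 2P − Q) − ¼ ln(1 − 2Q).
1 − 2P − Q = 0.333333, giving −½ ln(0.333333) = 0.549307.
1 − 2Q = 0.912306, giving −¼ ln(0.912306) = 0.022945.
d = 0.549307 + 0.022945 = 0.572252.
Under a molecular clock d = 2μt, so t = d/(2μ) = 0.572252 / (2 × 0.0387) = 7.39 Myr.

7.39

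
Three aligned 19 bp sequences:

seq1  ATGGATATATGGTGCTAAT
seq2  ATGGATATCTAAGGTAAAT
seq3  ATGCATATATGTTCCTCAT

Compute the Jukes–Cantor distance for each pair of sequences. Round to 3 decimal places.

d(seq1,seq2) = 0.410, d(seq1,seq3) = 0.247, d(seq2,seq3) = 0.749

seq1–seq2: 6/19 sites differ → p ≈ 0.315789, d = −0.75 ln(1 − 0.421052) = 0.409907 ≈ 0.410.
seq1–seq3: 4/19 sites differ → p ≈ 0.210526, d = −0.75 ln(1 − 0.280701) = 0.247109 ≈ 0.247.
seq2–seq3: 9/19 sites differ → p ≈ 0.473684, d = −0.75 ln(1 − 0.631579) = 0.748897 ≈ 0.749.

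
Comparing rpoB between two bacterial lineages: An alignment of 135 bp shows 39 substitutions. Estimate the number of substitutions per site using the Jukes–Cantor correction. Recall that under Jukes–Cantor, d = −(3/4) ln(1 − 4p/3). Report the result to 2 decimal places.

0.36

p = 39/135 ≈ 0.288889.
d = −(3/4) ln(1 − 4p/3) = −0.75 ln(1 − 0.385185) = −0.75 ln(0.614815)
  = −0.75 × (-0.486434) = 0.364826 substitutions/site.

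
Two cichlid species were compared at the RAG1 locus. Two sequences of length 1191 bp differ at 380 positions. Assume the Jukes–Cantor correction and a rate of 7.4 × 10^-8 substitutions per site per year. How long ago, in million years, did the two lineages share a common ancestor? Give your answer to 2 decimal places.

p = 380/1191 ≈ 0.31906.
d = −(3/4) ln(1 − 4p/3) = −0.75 ln(1 − 0.425413) = −0.75 ln(0.574587)
  = −0.75 × (-0.554104) = 0.415578 substitutions/site.
Under a molecular clock d = 2μt, so t = d/(2μ) = 0.415578 / (2 × 7.4 × 10^-8) = 2.81 million years.

2.81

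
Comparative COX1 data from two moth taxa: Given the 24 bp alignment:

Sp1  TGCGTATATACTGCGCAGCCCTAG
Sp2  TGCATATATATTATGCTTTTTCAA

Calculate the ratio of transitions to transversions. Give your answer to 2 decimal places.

Transitions are A↔G and C↔T; transversions are all other mismatches.
Transitions: 9. Transversions: 2.
R = 9/2 = 4.50.

4.50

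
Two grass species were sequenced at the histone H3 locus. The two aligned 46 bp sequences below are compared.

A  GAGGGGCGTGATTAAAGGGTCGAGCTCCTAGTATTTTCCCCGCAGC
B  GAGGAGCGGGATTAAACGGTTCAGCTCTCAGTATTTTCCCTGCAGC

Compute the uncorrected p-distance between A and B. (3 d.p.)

0.174

The sequences differ at 8 of 46 positions (sites 5, 9, 17, 21, 22, 28, 29, 41).
p = 8/46 = 0.173913… ≈ 0.174 (to 3 d.p.).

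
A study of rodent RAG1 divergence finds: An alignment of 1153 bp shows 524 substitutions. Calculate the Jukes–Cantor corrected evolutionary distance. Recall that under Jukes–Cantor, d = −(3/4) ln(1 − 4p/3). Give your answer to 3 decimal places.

p = 524/1153 ≈ 0.454467.
d = −(3/4) ln(1 − 4p/3) = −0.75 ln(1 − 0.605956) = −0.75 ln(0.394044)
  = −0.75 × (-0.931293) = 0.698470 substitutions/site.

0.698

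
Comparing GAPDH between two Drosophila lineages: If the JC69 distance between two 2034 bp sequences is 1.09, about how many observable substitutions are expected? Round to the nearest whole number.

1169

Invert JC69: p = (3/4)(1 − e^(−4d/3)) = 0.75 × (1 − e^(-1.453333)) = 0.75 × (1 − 0.233790) = 0.574658.
Expected differing sites = pL ≈ 0.574658 × 2034 = 1168.854372 ≈ 1169.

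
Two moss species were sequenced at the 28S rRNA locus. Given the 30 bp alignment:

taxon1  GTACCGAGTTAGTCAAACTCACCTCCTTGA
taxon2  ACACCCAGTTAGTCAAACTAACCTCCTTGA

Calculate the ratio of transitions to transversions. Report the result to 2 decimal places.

1.00

Transitions are A↔G and C↔T; transversions are all other mismatches.
Transitions: 2. Transversions: 2.
R = 2/2 = 1.00.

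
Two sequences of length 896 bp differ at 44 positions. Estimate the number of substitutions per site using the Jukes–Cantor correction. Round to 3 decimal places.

0.051

p = 44/896 ≈ 0.049107.
d = −(3/4) ln(1 − 4p/3) = −0.75 ln(1 − 0.065476) = −0.75 ln(0.934524)
  = −0.75 × (-0.067718) = 0.050789 substitutions/site.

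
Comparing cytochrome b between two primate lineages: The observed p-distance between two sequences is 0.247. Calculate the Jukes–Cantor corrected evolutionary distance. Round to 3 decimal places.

d = −(3/4) ln(1 − 4p/3) = −0.75 ln(1 − 0.329333) = −0.75 ln(0.670667)
  = −0.75 × (-0.399483) = 0.299612 substitutions/site.

0.300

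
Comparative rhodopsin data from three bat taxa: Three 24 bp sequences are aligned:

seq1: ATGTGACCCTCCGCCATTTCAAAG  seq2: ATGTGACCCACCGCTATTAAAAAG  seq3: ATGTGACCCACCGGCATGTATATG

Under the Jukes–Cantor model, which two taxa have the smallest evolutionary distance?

seq1 and seq2

seq1–seq2: 4/24 differ, p = 0.167, d = 0.188.
seq1–seq3: 6/24 differ, p = 0.250, d = 0.304.
seq2–seq3: 6/24 differ, p = 0.250, d = 0.304.
The smallest distance is between seq1 and seq2.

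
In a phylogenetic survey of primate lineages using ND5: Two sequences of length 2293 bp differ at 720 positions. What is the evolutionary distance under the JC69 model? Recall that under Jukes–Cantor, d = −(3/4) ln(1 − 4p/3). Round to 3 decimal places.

p = 720/2293 ≈ 0.313999.
d = −(3/4) ln(1 − 4p/3) = −0.75 ln(1 − 0.418665) = −0.75 ln(0.581335)
  = −0.75 × (-0.542428) = 0.406821 substitutions/site.

0.407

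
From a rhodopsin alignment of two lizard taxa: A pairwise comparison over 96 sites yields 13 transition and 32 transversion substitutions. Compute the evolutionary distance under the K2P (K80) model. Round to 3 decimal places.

0.738

P = 13/96 ≈ 0.135417 and Q = 32/96 ≈ 0.333333.
Under the Kimura two-parameter model, d = −½ ln(1 − 2P − Q) − ¼ ln(1 − 2Q).
1 − 2P − Q = 0.395833, giving −½ ln(0.395833) = 0.463381.
1 − 2Q = 0.333334, giving −¼ ln(0.333334) = 0.274653.
d = 0.463381 + 0.274653 = 0.738034.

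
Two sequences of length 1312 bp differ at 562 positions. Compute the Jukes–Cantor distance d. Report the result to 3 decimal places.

0.635

p = 562/1312 ≈ 0.428354.
d = −(3/4) ln(1 − 4p/3) = −0.75 ln(1 − 0.571139) = −0.75 ln(0.428861)
  = −0.75 × (-0.846622) = 0.634967 substitutions/site.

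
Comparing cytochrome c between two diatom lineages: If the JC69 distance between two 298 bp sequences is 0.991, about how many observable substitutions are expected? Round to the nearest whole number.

164

Invert JC69: p = (3/4)(1 − e^(−4d/3)) = 0.75 × (1 − e^(-1.321333)) = 0.75 × (1 − 0.266779) = 0.549916.
Expected differing sites = pL ≈ 0.549916 × 298 = 163.874968 ≈ 164.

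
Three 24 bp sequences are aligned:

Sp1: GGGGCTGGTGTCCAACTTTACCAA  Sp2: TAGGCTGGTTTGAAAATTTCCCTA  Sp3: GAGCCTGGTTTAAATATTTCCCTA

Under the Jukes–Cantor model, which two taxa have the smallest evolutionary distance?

Sp1–Sp2: 8/24 differ, p = 0.333, d = 0.441.
Sp1–Sp3: 9/24 differ, p = 0.375, d = 0.520.
Sp2–Sp3: 4/24 differ, p = 0.167, d = 0.188.
The smallest distance is between Sp2 and Sp3.

Sp2 and Sp3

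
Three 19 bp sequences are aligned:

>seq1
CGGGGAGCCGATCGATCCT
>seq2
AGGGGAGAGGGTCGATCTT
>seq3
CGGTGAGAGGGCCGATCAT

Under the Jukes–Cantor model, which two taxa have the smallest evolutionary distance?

seq1–seq2: 5/19 differ, p = 0.263, d = 0.324.
seq1–seq3: 6/19 differ, p = 0.316, d = 0.410.
seq2–seq3: 4/19 differ, p = 0.211, d = 0.247.
The smallest distance is between seq2 and seq3.

seq2 and seq3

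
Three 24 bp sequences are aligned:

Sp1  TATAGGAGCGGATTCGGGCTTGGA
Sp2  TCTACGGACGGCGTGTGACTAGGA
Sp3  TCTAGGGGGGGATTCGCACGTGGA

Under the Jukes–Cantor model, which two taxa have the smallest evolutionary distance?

Sp1–Sp2: 10/24 differ, p = 0.417, d = 0.608.
Sp1–Sp3: 6/24 differ, p = 0.250, d = 0.304.
Sp2–Sp3: 10/24 differ, p = 0.417, d = 0.608.
The smallest distance is between Sp1 and Sp3.

Sp1 and Sp3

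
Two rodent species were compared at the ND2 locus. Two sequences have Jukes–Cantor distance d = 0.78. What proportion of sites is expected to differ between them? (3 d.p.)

0.485

p = (3/4)(1 − e^(−4d/3)) = 0.75 × (1 − e^(-1.04)) = 0.75 × (1 − 0.353455) = 0.484909.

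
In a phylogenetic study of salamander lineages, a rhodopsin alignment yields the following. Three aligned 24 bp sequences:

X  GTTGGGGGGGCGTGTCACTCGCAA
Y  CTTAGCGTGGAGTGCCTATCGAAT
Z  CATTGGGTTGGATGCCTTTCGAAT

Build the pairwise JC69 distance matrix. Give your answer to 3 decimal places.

X–Y: 10/24 sites differ → p ≈ 0.416667, d = −0.75 ln(1 − 0.555556) = 0.608198 ≈ 0.608.
X–Z: 12/24 sites differ → p = 0.5, d = −0.75 ln(1 − 0.666667) = 0.823960 ≈ 0.824.
Y–Z: 7/24 sites differ → p ≈ 0.291667, d = −0.75 ln(1 − 0.388889) = 0.369358 ≈ 0.369.

d(X,Y) = 0.608, d(X,Z) = 0.824, d(Y,Z) = 0.369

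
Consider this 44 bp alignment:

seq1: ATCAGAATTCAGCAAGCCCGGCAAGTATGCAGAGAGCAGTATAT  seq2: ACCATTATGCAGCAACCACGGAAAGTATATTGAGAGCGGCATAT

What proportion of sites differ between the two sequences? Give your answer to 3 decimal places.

The sequences differ at 12 of 44 positions.
p = 12/44 = 0.272727… ≈ 0.273 (to 3 d.p.).

0.273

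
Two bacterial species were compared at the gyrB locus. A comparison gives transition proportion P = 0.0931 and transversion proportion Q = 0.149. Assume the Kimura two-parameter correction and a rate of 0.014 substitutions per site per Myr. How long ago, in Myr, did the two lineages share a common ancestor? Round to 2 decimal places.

10.45

Under the Kimura two-parameter model, d = −½ ln(1 − 2P − Q) − ¼ ln(1 − 2Q).
1 − 2P − Q = 0.6648, giving −½ ln(0.6648) = 0.204135.
1 − 2Q = 0.702, giving −¼ ln(0.702) = 0.088455.
d = 0.204135 + 0.088455 = 0.292590.
Under a molecular clock d = 2μt, so t = d/(2μ) = 0.292590 / (2 × 0.014) = 10.45 Myr.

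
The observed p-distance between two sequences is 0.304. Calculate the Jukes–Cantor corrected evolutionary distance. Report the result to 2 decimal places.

d = −(3/4) ln(1 − 4p/3) = −0.75 ln(1 − 0.405333) = −0.75 ln(0.594667)
  = −0.75 × (-0.519754) = 0.389816 substitutions/site.

0.39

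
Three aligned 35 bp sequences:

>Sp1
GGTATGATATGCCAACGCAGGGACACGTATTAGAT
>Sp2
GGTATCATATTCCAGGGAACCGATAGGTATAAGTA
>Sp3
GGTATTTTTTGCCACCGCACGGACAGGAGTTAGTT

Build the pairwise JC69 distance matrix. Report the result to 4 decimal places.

d(Sp1,Sp2) = 0.4582, d(Sp1,Sp3) = 0.3149, d(Sp2,Sp3) = 0.5128

Sp1–Sp2: 12/35 sites differ → p ≈ 0.342857, d = −0.75 ln(1 − 0.457143) = 0.458182 ≈ 0.4582.
Sp1–Sp3: 9/35 sites differ → p ≈ 0.257143, d = −0.75 ln(1 − 0.342857) = 0.314890 ≈ 0.3149.
Sp2–Sp3: 13/35 sites differ → p ≈ 0.371429, d = −0.75 ln(1 − 0.495239) = 0.512753 ≈ 0.5128.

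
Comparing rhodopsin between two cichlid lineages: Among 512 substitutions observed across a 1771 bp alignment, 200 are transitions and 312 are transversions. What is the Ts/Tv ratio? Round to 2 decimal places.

0.64

R = 200/312 = 0.641025… ≈ 0.64 (to 2 d.p.).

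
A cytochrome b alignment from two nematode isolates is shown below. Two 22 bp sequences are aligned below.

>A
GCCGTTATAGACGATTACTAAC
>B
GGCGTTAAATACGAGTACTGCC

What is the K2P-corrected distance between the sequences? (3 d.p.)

0.343

Of 22 sites, 1 differences are transitions and 5 are transversions, so P = 1/22 ≈ 0.045455 and Q = 5/22 ≈ 0.227273.
Under the Kimura two-parameter model, d = −½ ln(1 − 2P − Q) − ¼ ln(1 − 2Q).
1 − 2P − Q = 0.681817, giving −½ ln(0.681817) = 0.191497.
1 − 2Q = 0.545454, giving −¼ ln(0.545454) = 0.151534.
d = 0.191497 + 0.151534 = 0.343031.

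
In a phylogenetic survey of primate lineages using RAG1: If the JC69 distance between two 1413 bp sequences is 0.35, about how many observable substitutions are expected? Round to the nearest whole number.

Invert JC69: p = (3/4)(1 − e^(−4d/3)) = 0.75 × (1 − e^(-0.466667)) = 0.75 × (1 − 0.627089) = 0.279683.
Expected differing sites = pL ≈ 0.279683 × 1413 = 395.192079 ≈ 395.

395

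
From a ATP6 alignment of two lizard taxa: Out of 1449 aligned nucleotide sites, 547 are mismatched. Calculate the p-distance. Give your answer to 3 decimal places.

p = 547/1449 = 0.377501… ≈ 0.378 (to 3 d.p.).

0.378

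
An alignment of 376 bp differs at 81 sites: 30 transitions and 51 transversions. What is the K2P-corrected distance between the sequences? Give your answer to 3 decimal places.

P = 30/376 ≈ 0.079787 and Q = 51/376 ≈ 0.135638.
Under the Kimura two-parameter model, d = −½ ln(1 − 2P − Q) − ¼ ln(1 − 2Q).
1 − 2P − Q = 0.704788, giving −½ ln(0.704788) = 0.174929.
1 − 2Q = 0.728724, giving −¼ ln(0.728724) = 0.079115.
d = 0.174929 + 0.079115 = 0.254044.

0.254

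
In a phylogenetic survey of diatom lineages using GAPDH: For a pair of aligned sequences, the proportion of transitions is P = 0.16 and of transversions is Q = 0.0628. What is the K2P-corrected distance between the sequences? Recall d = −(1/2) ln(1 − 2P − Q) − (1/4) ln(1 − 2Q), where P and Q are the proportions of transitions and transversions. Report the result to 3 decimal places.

Under the Kimura two-parameter model, d = −½ ln(1 − 2P − Q) − ¼ ln(1 − 2Q).
1 − 2P − Q = 0.6172, giving −½ ln(0.6172) = 0.241281.
1 − 2Q = 0.8744, giving −¼ ln(0.8744) = 0.033554.
d = 0.241281 + 0.033554 = 0.274835.

0.275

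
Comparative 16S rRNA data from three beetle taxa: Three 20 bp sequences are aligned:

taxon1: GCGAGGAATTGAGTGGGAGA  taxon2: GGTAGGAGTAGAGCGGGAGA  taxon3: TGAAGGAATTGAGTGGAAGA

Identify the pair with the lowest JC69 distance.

taxon1–taxon2: 5/20 differ, p = 0.250, d = 0.304.
taxon1–taxon3: 4/20 differ, p = 0.200, d = 0.233.
taxon2–taxon3: 6/20 differ, p = 0.300, d = 0.383.
The smallest distance is between taxon1 and taxon3.

taxon1 and taxon3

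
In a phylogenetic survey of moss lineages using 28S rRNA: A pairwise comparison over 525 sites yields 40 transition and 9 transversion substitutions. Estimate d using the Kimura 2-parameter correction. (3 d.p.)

0.102

P = 40/525 ≈ 0.07619 and Q = 9/525 ≈ 0.017143.
Under the Kimura two-parameter model, d = −½ ln(1 − 2P − Q) − ¼ ln(1 − 2Q).
1 − 2P − Q = 0.830477, giving −½ ln(0.830477) = 0.092878.
1 − 2Q = 0.965714, giving −¼ ln(0.965714) = 0.008722.
d = 0.092878 + 0.008722 = 0.101600.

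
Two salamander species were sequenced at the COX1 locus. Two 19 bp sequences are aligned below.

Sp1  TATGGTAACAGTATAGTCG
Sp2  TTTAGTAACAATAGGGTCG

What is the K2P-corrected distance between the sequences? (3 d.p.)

Of 19 sites, 3 differences are transitions and 2 are transversions, so P = 3/19 ≈ 0.157895 and Q = 2/19 ≈ 0.105263.
Under the Kimura two-parameter model, d = −½ ln(1 − 2P − Q) − ¼ ln(1 − 2Q).
1 − 2P − Q = 0.578947, giving −½ ln(0.578947) = 0.273272.
1 − 2Q = 0.789474, giving −¼ ln(0.789474) = 0.059097.
d = 0.273272 + 0.059097 = 0.332369.

0.332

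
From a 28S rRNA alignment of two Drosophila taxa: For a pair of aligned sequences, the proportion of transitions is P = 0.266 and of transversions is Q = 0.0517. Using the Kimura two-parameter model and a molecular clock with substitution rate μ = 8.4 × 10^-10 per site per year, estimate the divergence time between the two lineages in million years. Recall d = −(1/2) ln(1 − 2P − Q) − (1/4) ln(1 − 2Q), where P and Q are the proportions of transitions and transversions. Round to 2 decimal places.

277.06

Under the Kimura two-parameter model, d = −½ ln(1 − 2P − Q) − ¼ ln(1 − 2Q).
1 − 2P − Q = 0.4163, giving −½ ln(0.4163) = 0.438175.
1 − 2Q = 0.8966, giving −¼ ln(0.8966) = 0.027286.
d = 0.438175 + 0.027286 = 0.465461.
Under a molecular clock d = 2μt, so t = d/(2μ) = 0.465461 / (2 × 8.4 × 10^-10) = 277.06 million years.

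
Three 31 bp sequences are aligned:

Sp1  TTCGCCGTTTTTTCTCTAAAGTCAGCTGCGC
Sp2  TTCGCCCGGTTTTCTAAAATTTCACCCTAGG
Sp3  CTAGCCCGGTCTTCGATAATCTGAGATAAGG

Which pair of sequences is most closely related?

Sp1–Sp2: 12/31 differ, p = 0.387, d = 0.544.
Sp1–Sp3: 15/31 differ, p = 0.484, d = 0.777.
Sp2–Sp3: 11/31 differ, p = 0.355, d = 0.481.
The smallest distance is between Sp2 and Sp3.

Sp2 and Sp3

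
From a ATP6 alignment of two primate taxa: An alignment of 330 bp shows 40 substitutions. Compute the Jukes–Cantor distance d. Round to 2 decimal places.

p = 40/330 ≈ 0.121212.
d = −(3/4) ln(1 − 4p/3) = −0.75 ln(1 − 0.161616) = −0.75 ln(0.838384)
  = −0.75 × (-0.176279) = 0.132209 substitutions/site.

0.13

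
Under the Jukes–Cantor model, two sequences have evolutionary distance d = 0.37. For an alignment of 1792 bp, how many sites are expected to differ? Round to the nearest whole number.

Invert JC69: p = (3/4)(1 − e^(−4d/3)) = 0.75 × (1 − e^(-0.493333)) = 0.75 × (1 − 0.610588) = 0.292059.
Expected differing sites = pL ≈ 0.292059 × 1792 = 523.369728 ≈ 523.

523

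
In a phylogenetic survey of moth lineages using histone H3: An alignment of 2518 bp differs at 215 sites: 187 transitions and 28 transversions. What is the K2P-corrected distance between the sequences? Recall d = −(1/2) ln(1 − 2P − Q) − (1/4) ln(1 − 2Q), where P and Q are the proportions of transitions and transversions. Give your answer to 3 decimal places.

P = 187/2518 ≈ 0.074265 and Q = 28/2518 ≈ 0.01112.
Under the Kimura two-parameter model, d = −½ ln(1 − 2P − Q) − ¼ ln(1 − 2Q).
1 − 2P − Q = 0.84035, giving −½ ln(0.84035) = 0.086968.
1 − 2Q = 0.97776, giving −¼ ln(0.97776) = 0.005623.
d = 0.086968 + 0.005623 = 0.092591.

0.093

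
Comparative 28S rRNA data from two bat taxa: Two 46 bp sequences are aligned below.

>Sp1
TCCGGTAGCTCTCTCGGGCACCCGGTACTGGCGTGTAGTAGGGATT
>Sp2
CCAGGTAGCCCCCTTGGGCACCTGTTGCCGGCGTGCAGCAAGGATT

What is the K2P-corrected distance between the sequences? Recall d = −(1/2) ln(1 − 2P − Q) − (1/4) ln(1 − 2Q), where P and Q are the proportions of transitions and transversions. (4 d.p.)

0.3480

Of 46 sites, 10 differences are transitions and 2 are transversions, so P = 10/46 ≈ 0.217391 and Q = 2/46 ≈ 0.043478.
Under the Kimura two-parameter model, d = −½ ln(1 − 2P − Q) − ¼ ln(1 − 2Q).
1 − 2P − Q = 0.52174, giving −½ ln(0.52174) = 0.325293.
1 − 2Q = 0.913044, giving −¼ ln(0.913044) = 0.022743.
d = 0.325293 + 0.022743 = 0.348036.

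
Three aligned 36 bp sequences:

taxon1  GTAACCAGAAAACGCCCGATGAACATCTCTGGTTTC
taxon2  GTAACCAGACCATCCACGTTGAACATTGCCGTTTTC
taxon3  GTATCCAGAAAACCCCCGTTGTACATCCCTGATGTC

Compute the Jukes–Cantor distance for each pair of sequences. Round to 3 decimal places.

taxon1–taxon2: 10/36 sites differ → p ≈ 0.277778, d = −0.75 ln(1 − 0.370371) = 0.346968 ≈ 0.347.
taxon1–taxon3: 7/36 sites differ → p ≈ 0.194444, d = −0.75 ln(1 − 0.259259) = 0.225078 ≈ 0.225.
taxon2–taxon3: 11/36 sites differ → p ≈ 0.305556, d = −0.75 ln(1 − 0.407408) = 0.392437 ≈ 0.392.

d(taxon1,taxon2) = 0.347, d(taxon1,taxon3) = 0.225, d(taxon2,taxon3) = 0.392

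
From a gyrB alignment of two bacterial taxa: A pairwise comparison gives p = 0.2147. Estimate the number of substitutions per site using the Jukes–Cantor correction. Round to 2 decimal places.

0.25

d = −(3/4) ln(1 − 4p/3) = −0.75 ln(1 − 0.286267) = −0.75 ln(0.713733)
  = −0.75 × (-0.337246) = 0.252935 substitutions/site.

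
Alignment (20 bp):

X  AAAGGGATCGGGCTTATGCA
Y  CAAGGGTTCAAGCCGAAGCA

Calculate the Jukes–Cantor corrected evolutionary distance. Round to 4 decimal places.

The sequences differ at 7 of 20 sites (1, 7, 10, 11, 14, 15, 17), so p = 7/20 = 0.35.
d = −(3/4) ln(1 − 4p/3) = −0.75 ln(1 − 0.466667) = −0.75 ln(0.533333)
  = −0.75 × (-0.628609) = 0.471457 substitutions/site.

0.4715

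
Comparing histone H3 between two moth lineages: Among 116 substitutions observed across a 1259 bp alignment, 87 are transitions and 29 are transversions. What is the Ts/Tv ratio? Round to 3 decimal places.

R = 87/29 = 3.000.

3.000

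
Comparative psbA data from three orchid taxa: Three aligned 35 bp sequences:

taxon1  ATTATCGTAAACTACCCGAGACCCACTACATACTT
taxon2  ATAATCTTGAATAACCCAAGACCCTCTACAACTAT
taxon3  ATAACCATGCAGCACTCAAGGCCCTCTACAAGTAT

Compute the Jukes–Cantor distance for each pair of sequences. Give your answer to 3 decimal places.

d(taxon1,taxon2) = 0.407, d(taxon1,taxon3) = 0.635, d(taxon2,taxon3) = 0.273

taxon1–taxon2: 11/35 sites differ → p ≈ 0.314286, d = −0.75 ln(1 − 0.419048) = 0.407315 ≈ 0.407.
taxon1–taxon3: 15/35 sites differ → p ≈ 0.428571, d = −0.75 ln(1 − 0.571428) = 0.635472 ≈ 0.635.
taxon2–taxon3: 8/35 sites differ → p ≈ 0.228571, d = −0.75 ln(1 − 0.304761) = 0.272625 ≈ 0.273.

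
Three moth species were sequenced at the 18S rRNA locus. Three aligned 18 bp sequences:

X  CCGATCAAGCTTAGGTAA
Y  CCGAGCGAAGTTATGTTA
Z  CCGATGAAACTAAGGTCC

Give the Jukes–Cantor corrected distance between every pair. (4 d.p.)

d(X,Y) = 0.4408, d(X,Z) = 0.3470, d(Y,Z) = 0.6735

X–Y: 6/18 sites differ → p ≈ 0.333333, d = −0.75 ln(1 − 0.444444) = 0.440839 ≈ 0.4408.
X–Z: 5/18 sites differ → p ≈ 0.277778, d = −0.75 ln(1 − 0.370371) = 0.346968 ≈ 0.3470.
Y–Z: 8/18 sites differ → p ≈ 0.444444, d = −0.75 ln(1 − 0.592592) = 0.673455 ≈ 0.6735.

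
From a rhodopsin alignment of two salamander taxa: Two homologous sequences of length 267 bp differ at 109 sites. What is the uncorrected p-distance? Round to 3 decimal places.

0.408

p = 109/267 = 0.408239… ≈ 0.408 (to 3 d.p.).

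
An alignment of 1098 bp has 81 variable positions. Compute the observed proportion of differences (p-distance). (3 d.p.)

0.074

p = 81/1098 = 0.073770… ≈ 0.074 (to 3 d.p.).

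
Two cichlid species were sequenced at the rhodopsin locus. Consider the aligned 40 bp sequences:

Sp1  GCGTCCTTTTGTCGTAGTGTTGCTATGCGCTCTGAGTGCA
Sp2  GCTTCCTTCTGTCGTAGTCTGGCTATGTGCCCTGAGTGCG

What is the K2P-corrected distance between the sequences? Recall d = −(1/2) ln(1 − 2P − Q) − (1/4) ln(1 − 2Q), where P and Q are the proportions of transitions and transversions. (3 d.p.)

Of 40 sites, 4 differences are transitions and 3 are transversions, so P = 4/40 = 0.1 and Q = 3/40 = 0.075.
Under the Kimura two-parameter model, d = −½ ln(1 − 2P − Q) − ¼ ln(1 − 2Q).
1 − 2P − Q = 0.725, giving −½ ln(0.725) = 0.160792.
1 − 2Q = 0.85, giving −¼ ln(0.85) = 0.040630.
d = 0.160792 + 0.040630 = 0.201422.

0.201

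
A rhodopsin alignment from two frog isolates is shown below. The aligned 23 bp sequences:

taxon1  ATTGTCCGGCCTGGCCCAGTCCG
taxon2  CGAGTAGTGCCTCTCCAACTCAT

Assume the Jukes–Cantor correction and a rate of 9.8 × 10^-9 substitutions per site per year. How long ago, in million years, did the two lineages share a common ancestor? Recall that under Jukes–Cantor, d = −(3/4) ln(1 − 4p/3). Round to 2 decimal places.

45.52

The sequences differ at 12 of 23 sites, so p = 12/23 ≈ 0.521739.
d = −(3/4) ln(1 − 4p/3) = −0.75 ln(1 − 0.695652) = −0.75 ln(0.304348)
  = −0.75 × (-1.189583) = 0.892187 substitutions/site.
Under a molecular clock d = 2μt, so t = d/(2μ) = 0.892187 / (2 × 9.8 × 10^-9) = 45.52 million years.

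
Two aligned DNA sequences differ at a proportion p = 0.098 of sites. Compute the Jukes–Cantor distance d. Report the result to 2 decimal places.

0.11

d = −(3/4) ln(1 − 4p/3) = −0.75 ln(1 − 0.130667) = −0.75 ln(0.869333)
  = −0.75 × (-0.140029) = 0.105022 substitutions/site.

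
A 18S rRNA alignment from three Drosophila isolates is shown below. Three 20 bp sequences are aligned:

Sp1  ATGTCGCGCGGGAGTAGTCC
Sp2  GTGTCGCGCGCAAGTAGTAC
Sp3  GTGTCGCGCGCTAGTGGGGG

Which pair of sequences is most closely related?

Sp1–Sp2: 4/20 differ, p = 0.200, d = 0.233.
Sp1–Sp3: 7/20 differ, p = 0.350, d = 0.471.
Sp2–Sp3: 5/20 differ, p = 0.250, d = 0.304.
The smallest distance is between Sp1 and Sp2.

Sp1 and Sp2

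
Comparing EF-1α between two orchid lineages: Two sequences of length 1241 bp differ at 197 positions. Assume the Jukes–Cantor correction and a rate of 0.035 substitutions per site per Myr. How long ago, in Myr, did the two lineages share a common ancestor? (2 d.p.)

2.55

p = 197/1241 ≈ 0.158743.
d = −(3/4) ln(1 − 4p/3) = −0.75 ln(1 − 0.211657) = −0.75 ln(0.788343)
  = −0.75 × (-0.237822) = 0.178367 substitutions/site.
Under a molecular clock d = 2μt, so t = d/(2μ) = 0.178367 / (2 × 0.035) = 2.55 Myr.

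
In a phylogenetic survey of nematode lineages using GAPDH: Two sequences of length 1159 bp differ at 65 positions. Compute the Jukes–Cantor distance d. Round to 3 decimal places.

p = 65/1159 ≈ 0.056083.
d = −(3/4) ln(1 − 4p/3) = −0.75 ln(1 − 0.074777) = −0.75 ln(0.925223)
  = −0.75 × (-0.077720) = 0.058290 substitutions/site.

0.058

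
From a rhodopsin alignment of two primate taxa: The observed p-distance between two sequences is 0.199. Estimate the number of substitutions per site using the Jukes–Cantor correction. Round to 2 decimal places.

d = −(3/4) ln(1 − 4p/3) = −0.75 ln(1 − 0.265333) = −0.75 ln(0.734667)
  = −0.75 × (-0.308338) = 0.231254 substitutions/site.

0.23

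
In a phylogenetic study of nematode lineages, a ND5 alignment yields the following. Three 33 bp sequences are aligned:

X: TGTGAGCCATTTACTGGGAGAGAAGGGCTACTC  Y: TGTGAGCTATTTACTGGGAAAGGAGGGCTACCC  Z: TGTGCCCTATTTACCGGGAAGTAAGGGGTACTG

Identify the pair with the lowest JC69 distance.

X and Y

X–Y: 4/33 differ, p = 0.121, d = 0.132.
X–Z: 9/33 differ, p = 0.273, d = 0.339.
Y–Z: 9/33 differ, p = 0.273, d = 0.339.
The smallest distance is between X and Y.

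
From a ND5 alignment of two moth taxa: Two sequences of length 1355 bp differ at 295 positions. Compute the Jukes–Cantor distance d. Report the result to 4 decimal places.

p = 295/1355 ≈ 0.217712.
d = −(3/4) ln(1 − 4p/3) = −0.75 ln(1 − 0.290283) = −0.75 ln(0.709717)
  = −0.75 × (-0.342889) = 0.257167 substitutions/site.

0.2572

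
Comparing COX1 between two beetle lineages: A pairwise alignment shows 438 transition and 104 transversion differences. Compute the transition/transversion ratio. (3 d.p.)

4.212

R = 438/104 = 4.211538… ≈ 4.212 (to 3 d.p.).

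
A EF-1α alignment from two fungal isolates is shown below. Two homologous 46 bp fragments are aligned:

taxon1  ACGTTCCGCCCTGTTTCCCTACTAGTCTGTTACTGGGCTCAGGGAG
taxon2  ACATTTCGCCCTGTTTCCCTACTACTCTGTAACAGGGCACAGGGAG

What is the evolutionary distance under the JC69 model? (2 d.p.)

The sequences differ at 6 of 46 sites (3, 6, 25, 31, 34, 39), so p = 6/46 ≈ 0.130435.
d = −(3/4) ln(1 − 4p/3) = −0.75 ln(1 − 0.173913) = −0.75 ln(0.826087)
  = −0.75 × (-0.191055) = 0.143291 substitutions/site.

0.14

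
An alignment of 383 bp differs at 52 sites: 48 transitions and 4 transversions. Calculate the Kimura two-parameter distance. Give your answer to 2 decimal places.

P = 48/383 ≈ 0.125326 and Q = 4/383 ≈ 0.010444.
Under the Kimura two-parameter model, d = −½ ln(1 − 2P − Q) − ¼ ln(1 − 2Q).
1 − 2P − Q = 0.738904, giving −½ ln(0.738904) = 0.151294.
1 − 2Q = 0.979112, giving −¼ ln(0.979112) = 0.005277.
d = 0.151294 + 0.005277 = 0.156571.

0.16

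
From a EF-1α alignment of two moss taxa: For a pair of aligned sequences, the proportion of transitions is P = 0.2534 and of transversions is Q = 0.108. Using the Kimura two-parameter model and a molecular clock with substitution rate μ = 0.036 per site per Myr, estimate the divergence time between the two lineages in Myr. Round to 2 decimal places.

7.47

Under the Kimura two-parameter model, d = −½ ln(1 − 2P − Q) − ¼ ln(1 − 2Q).
1 − 2P − Q = 0.3852, giving −½ ln(0.3852) = 0.476996.
1 − 2Q = 0.784, giving −¼ ln(0.784) = 0.060837.
d = 0.476996 + 0.060837 = 0.537833.
Under a molecular clock d = 2μt, so t = d/(2μ) = 0.537833 / (2 × 0.036) = 7.47 Myr.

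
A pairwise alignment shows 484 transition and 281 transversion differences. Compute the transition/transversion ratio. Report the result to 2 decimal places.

R = 484/281 = 1.722419… ≈ 1.72 (to 2 d.p.).

1.72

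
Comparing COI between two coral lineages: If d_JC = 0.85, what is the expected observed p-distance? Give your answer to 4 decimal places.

0.5085

p = (3/4)(1 − e^(−4d/3)) = 0.75 × (1 − e^(-1.133333)) = 0.75 × (1 − 0.321958) = 0.508532.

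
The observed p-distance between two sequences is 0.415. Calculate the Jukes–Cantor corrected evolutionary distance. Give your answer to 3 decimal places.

d = −(3/4) ln(1 − 4p/3) = −0.75 ln(1 − 0.553333) = −0.75 ln(0.446667)
  = −0.75 × (-0.805942) = 0.604457 substitutions/site.

0.604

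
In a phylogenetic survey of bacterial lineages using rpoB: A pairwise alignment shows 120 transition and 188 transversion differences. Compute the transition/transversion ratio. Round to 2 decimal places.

0.64

R = 120/188 = 0.638297… ≈ 0.64 (to 2 d.p.).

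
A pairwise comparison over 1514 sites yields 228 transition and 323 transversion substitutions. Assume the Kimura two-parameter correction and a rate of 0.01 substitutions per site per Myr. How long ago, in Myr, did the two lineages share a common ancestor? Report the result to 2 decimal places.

P = 228/1514 ≈ 0.150594 and Q = 323/1514 ≈ 0.213342.
Under the Kimura two-parameter model, d = −½ ln(1 − 2P − Q) − ¼ ln(1 − 2Q).
1 − 2P − Q = 0.48547, giving −½ ln(0.48547) = 0.361319.
1 − 2Q = 0.573316, giving −¼ ln(0.573316) = 0.139080.
d = 0.361319 + 0.139080 = 0.500399.
Under a molecular clock d = 2μt, so t = d/(2μ) = 0.500399 / (2 × 0.01) = 25.02 Myr.

25.02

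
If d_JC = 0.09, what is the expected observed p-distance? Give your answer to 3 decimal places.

0.085

p = (3/4)(1 − e^(−4d/3)) = 0.75 × (1 − e^(-0.12)) = 0.75 × (1 − 0.886920) = 0.084810.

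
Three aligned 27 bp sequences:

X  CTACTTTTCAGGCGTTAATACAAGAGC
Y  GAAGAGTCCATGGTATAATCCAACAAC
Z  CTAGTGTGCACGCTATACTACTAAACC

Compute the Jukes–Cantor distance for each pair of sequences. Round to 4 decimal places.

X–Y: 13/27 sites differ → p ≈ 0.481481, d = −0.75 ln(1 − 0.641975) = 0.770364 ≈ 0.7704.
X–Z: 10/27 sites differ → p ≈ 0.37037, d = −0.75 ln(1 − 0.493827) = 0.510658 ≈ 0.5107.
Y–Z: 11/27 sites differ → p ≈ 0.407407, d = −0.75 ln(1 − 0.543209) = 0.587647 ≈ 0.5876.

d(X,Y) = 0.7704, d(X,Z) = 0.5107, d(Y,Z) = 0.5876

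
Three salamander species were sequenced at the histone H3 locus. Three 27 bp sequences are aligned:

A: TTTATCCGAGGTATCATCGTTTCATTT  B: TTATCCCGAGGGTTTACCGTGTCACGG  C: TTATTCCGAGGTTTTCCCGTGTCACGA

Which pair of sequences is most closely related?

B and C

A–B: 11/27 differ, p = 0.407, d = 0.588.
A–C: 10/27 differ, p = 0.370, d = 0.511.
B–C: 4/27 differ, p = 0.148, d = 0.165.
The smallest distance is between B and C.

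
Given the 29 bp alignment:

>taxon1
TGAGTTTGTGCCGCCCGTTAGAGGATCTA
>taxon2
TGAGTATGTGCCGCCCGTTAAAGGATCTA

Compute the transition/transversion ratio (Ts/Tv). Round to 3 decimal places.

1.000

Transitions are A↔G and C↔T; transversions are all other mismatches.
Transitions: 1. Transversions: 1.
R = 1/1 = 1.000.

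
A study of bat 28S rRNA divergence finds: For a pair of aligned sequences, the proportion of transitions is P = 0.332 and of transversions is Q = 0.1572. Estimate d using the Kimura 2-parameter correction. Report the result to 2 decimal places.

Under the Kimura two-parameter model, d = −½ ln(1 − 2P − Q) − ¼ ln(1 − 2Q).
1 − 2P − Q = 0.1788, giving −½ ln(0.1788) = 0.860744.
1 − 2Q = 0.6856, giving −¼ ln(0.6856) = 0.094365.
d = 0.860744 + 0.094365 = 0.955109.

0.96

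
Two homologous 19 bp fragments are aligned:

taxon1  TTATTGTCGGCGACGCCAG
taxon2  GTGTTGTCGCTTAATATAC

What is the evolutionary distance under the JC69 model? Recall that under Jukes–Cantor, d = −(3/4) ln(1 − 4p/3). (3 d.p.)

0.907

The sequences differ at 10 of 19 sites (1, 3, 10, 11, 12, 14, 15, 16, 17, 19), so p = 10/19 ≈ 0.526316.
d = −(3/4) ln(1 − 4p/3) = −0.75 ln(1 − 0.701755) = −0.75 ln(0.298245)
  = −0.75 × (-1.209840) = 0.907380 substitutions/site.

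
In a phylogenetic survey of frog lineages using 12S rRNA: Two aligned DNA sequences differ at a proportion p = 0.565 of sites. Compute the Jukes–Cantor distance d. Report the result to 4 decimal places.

1.0498

d = −(3/4) ln(1 − 4p/3) = −0.75 ln(1 − 0.753333) = −0.75 ln(0.246667)
  = −0.75 × (-1.399716) = 1.049787 substitutions/site.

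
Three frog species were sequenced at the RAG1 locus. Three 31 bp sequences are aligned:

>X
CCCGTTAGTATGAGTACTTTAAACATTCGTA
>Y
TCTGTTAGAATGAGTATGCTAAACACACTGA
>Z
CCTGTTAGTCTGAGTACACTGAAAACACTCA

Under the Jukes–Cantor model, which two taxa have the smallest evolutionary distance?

X–Y: 10/31 differ, p = 0.323, d = 0.422.
X–Z: 10/31 differ, p = 0.323, d = 0.422.
Y–Z: 8/31 differ, p = 0.258, d = 0.316.
The smallest distance is between Y and Z.

Y and Z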